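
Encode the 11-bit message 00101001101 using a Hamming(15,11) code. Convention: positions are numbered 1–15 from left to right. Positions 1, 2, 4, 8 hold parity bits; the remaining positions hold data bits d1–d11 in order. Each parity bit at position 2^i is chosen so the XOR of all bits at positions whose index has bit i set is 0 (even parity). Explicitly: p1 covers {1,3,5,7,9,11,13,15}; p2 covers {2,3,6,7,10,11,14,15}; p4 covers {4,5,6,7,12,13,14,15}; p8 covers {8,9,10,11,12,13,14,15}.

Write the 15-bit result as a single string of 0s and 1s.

Place data at non-parity positions: p1 p2 0 p4 0 1 0 p8 1 0 0 1 1 0 1
p1 (pos 1,3,5,7,9,11,13,15): XOR of data positions = 0⊕0⊕0⊕1⊕0⊕1⊕1 = 1
p2 (pos 2,3,6,7,10,11,14,15): XOR of data positions = 0⊕1⊕0⊕0⊕0⊕0⊕1 = 0
p4 (pos 4,5,6,7,12,13,14,15): XOR of data positions = 0⊕1⊕0⊕1⊕1⊕0⊕1 = 0
p8 (pos 8,9,10,11,12,13,14,15): XOR of data positions = 1⊕0⊕0⊕1⊕1⊕0⊕1 = 0
Codeword: 100001001001101

100001001001101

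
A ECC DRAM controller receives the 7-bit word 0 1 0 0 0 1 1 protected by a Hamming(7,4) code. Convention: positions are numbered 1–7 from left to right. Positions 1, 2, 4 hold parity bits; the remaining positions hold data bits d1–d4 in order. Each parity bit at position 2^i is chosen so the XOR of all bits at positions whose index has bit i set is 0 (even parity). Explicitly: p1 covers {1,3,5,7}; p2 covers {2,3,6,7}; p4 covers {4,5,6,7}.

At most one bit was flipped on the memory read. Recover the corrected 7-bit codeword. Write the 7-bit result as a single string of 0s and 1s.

s1 (pos 1,3,5,7): 0⊕0⊕0⊕1 = 1
s2 (pos 2,3,6,7): 1⊕0⊕1⊕1 = 1
s4 (pos 4,5,6,7): 0⊕0⊕1⊕1 = 0
Syndrome s4…s1 = 011 → error at position 3.
Flip position 3: 0100011 → 0110011

0110011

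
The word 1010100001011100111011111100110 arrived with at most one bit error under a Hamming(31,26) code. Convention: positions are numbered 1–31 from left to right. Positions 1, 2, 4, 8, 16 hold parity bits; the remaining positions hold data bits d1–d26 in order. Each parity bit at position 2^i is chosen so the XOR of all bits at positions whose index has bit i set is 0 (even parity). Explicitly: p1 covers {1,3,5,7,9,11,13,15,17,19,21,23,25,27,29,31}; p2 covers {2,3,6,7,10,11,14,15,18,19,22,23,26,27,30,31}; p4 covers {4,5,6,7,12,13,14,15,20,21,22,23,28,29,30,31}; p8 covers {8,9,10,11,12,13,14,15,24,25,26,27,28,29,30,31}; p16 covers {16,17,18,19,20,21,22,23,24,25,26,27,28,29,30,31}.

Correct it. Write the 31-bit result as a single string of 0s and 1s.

1010100001011100111011111100100

s1 (pos 1,3,5,7,9,11,13,15,17,19,21,23,25,27,29,31): 1⊕1⊕1⊕0⊕0⊕0⊕1⊕0⊕1⊕1⊕1⊕1⊕1⊕0⊕1⊕0 = 0
s2 (pos 2,3,6,7,10,11,14,15,18,19,22,23,26,27,30,31): 0⊕1⊕0⊕0⊕1⊕0⊕1⊕0⊕1⊕1⊕1⊕1⊕1⊕0⊕1⊕0 = 1
s4 (pos 4,5,6,7,12,13,14,15,20,21,22,23,28,29,30,31): 0⊕1⊕0⊕0⊕1⊕1⊕1⊕0⊕0⊕1⊕1⊕1⊕0⊕1⊕1⊕0 = 1
s8 (pos 8,9,10,11,12,13,14,15,24,25,26,27,28,29,30,31): 0⊕0⊕1⊕0⊕1⊕1⊕1⊕0⊕1⊕1⊕1⊕0⊕0⊕1⊕1⊕0 = 1
s16 (pos 16,17,18,19,20,21,22,23,24,25,26,27,28,29,30,31): 0⊕1⊕1⊕1⊕0⊕1⊕1⊕1⊕1⊕1⊕1⊕0⊕0⊕1⊕1⊕0 = 1
Syndrome s16…s1 = 11110 → error at position 30.
Flip position 30: 1010100001011100111011111100110 → 1010100001011100111011111100100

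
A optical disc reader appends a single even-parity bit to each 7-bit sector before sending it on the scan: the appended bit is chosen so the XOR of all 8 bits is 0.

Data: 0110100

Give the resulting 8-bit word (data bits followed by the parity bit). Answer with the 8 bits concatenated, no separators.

01101001

XOR of the 7 data bits: 0⊕1⊕1⊕0⊕1⊕0⊕0 = 1
Parity bit = 1 (so all 8 bits XOR to 0).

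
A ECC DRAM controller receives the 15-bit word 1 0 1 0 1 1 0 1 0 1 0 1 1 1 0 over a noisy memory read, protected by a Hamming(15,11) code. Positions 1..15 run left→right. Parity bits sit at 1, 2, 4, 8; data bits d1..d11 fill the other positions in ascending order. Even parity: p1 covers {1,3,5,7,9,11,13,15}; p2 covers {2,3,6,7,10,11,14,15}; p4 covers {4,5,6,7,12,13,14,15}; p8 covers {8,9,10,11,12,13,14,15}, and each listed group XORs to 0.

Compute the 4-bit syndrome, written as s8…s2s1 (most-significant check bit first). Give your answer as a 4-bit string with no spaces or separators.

1100

s1 (pos 1,3,5,7,9,11,13,15): 1⊕1⊕1⊕0⊕0⊕0⊕1⊕0 = 0
s2 (pos 2,3,6,7,10,11,14,15): 0⊕1⊕1⊕0⊕1⊕0⊕1⊕0 = 0
s4 (pos 4,5,6,7,12,13,14,15): 0⊕1⊕1⊕0⊕1⊕1⊕1⊕0 = 1
s8 (pos 8,9,10,11,12,13,14,15): 1⊕0⊕1⊕0⊕1⊕1⊕1⊕0 = 1
Syndrome s8…s1 = 1100 → error at position 12.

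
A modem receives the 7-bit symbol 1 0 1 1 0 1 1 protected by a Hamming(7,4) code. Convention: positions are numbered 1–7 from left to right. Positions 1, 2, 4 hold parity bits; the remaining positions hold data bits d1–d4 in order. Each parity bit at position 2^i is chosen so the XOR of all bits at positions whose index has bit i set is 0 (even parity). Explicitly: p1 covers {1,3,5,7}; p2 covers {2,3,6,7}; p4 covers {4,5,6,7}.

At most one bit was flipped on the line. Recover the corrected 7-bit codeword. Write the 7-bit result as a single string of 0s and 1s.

s1 (pos 1,3,5,7): 1⊕1⊕0⊕1 = 1
s2 (pos 2,3,6,7): 0⊕1⊕1⊕1 = 1
s4 (pos 4,5,6,7): 1⊕0⊕1⊕1 = 1
Syndrome s4…s1 = 111 → error at position 7.
Flip position 7: 1011011 → 1011010

1011010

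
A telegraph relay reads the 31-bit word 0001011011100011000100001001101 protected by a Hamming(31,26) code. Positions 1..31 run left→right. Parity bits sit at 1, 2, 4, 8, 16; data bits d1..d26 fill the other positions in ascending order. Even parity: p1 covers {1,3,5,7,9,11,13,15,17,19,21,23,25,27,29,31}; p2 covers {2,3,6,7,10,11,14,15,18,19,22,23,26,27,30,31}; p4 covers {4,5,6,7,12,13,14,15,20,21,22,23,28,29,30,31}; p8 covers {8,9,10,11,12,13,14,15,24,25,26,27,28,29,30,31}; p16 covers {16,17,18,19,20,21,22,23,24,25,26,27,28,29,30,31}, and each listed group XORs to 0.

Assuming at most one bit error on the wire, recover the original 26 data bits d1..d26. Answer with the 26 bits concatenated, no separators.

00111110001000100001001101

s1 (pos 1,3,5,7,9,11,13,15,17,19,21,23,25,27,29,31): 0⊕0⊕0⊕1⊕1⊕1⊕0⊕1⊕0⊕0⊕0⊕0⊕1⊕0⊕1⊕1 = 1
s2 (pos 2,3,6,7,10,11,14,15,18,19,22,23,26,27,30,31): 0⊕0⊕1⊕1⊕1⊕1⊕0⊕1⊕0⊕0⊕0⊕0⊕0⊕0⊕0⊕1 = 0
s4 (pos 4,5,6,7,12,13,14,15,20,21,22,23,28,29,30,31): 1⊕0⊕1⊕1⊕0⊕0⊕0⊕1⊕1⊕0⊕0⊕0⊕1⊕1⊕0⊕1 = 0
s8 (pos 8,9,10,11,12,13,14,15,24,25,26,27,28,29,30,31): 0⊕1⊕1⊕1⊕0⊕0⊕0⊕1⊕0⊕1⊕0⊕0⊕1⊕1⊕0⊕1 = 0
s16 (pos 16,17,18,19,20,21,22,23,24,25,26,27,28,29,30,31): 1⊕0⊕0⊕0⊕1⊕0⊕0⊕0⊕0⊕1⊕0⊕0⊕1⊕1⊕0⊕1 = 0
Syndrome s16…s1 = 00001 → error at position 1.
Flip position 1: 0001011011100011000100001001101 → 1001011011100011000100001001101
Read data bits from positions 3,5,6,7,9,10,11,12,13,14,15,17,18,19,20,21,22,23,24,25,26,27,28,29,30,31: 00111110001000100001001101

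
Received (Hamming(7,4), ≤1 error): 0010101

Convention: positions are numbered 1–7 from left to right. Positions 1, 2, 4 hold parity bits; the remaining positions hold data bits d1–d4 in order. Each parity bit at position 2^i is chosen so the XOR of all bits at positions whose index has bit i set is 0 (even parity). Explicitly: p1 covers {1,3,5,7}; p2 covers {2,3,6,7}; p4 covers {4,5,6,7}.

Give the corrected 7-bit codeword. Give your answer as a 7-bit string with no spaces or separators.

1010101

s1 (pos 1,3,5,7): 0⊕1⊕1⊕1 = 1
s2 (pos 2,3,6,7): 0⊕1⊕0⊕1 = 0
s4 (pos 4,5,6,7): 0⊕1⊕0⊕1 = 0
Syndrome s4…s1 = 001 → error at position 1.
Flip position 1: 0010101 → 1010101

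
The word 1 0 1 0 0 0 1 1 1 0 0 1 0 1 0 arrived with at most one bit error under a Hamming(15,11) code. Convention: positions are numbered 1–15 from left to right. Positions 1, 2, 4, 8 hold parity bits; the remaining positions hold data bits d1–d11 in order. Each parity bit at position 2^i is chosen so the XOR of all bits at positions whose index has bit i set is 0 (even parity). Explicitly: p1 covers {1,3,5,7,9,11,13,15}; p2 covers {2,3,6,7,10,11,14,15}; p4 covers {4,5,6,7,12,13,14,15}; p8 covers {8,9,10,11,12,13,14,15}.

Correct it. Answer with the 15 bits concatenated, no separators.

s1 (pos 1,3,5,7,9,11,13,15): 1⊕1⊕0⊕1⊕1⊕0⊕0⊕0 = 0
s2 (pos 2,3,6,7,10,11,14,15): 0⊕1⊕0⊕1⊕0⊕0⊕1⊕0 = 1
s4 (pos 4,5,6,7,12,13,14,15): 0⊕0⊕0⊕1⊕1⊕0⊕1⊕0 = 1
s8 (pos 8,9,10,11,12,13,14,15): 1⊕1⊕0⊕0⊕1⊕0⊕1⊕0 = 0
Syndrome s8…s1 = 0110 → error at position 6.
Flip position 6: 101000111001010 → 101001111001010

101001111001010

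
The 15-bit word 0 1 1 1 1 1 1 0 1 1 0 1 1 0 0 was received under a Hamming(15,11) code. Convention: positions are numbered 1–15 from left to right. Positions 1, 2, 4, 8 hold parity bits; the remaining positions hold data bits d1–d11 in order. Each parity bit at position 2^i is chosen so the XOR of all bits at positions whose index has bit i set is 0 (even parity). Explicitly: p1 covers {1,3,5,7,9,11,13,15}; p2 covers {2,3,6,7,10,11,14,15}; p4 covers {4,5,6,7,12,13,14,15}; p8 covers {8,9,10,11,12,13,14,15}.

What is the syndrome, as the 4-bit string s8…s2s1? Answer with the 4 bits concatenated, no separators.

s1 (pos 1,3,5,7,9,11,13,15): 0⊕1⊕1⊕1⊕1⊕0⊕1⊕0 = 1
s2 (pos 2,3,6,7,10,11,14,15): 1⊕1⊕1⊕1⊕1⊕0⊕0⊕0 = 1
s4 (pos 4,5,6,7,12,13,14,15): 1⊕1⊕1⊕1⊕1⊕1⊕0⊕0 = 0
s8 (pos 8,9,10,11,12,13,14,15): 0⊕1⊕1⊕0⊕1⊕1⊕0⊕0 = 0
Syndrome s8…s1 = 0011 → error at position 3.

0011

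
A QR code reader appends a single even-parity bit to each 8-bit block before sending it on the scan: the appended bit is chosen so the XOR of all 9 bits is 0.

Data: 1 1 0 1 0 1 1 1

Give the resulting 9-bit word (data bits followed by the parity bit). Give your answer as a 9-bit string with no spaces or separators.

XOR of the 8 data bits: 1⊕1⊕0⊕1⊕0⊕1⊕1⊕1 = 0
Parity bit = 0 (so all 9 bits XOR to 0).

110101110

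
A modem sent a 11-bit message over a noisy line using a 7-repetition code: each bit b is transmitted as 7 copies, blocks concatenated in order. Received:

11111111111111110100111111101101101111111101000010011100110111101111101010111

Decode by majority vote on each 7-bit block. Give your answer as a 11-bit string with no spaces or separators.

11111100111

Block 1 (1111111): 7 ones → 1
Block 2 (1111111): 7 ones → 1
Block 3 (1101001): 4 ones → 1
Block 4 (1111110): 6 ones → 1
Block 5 (1101101): 5 ones → 1
Block 6 (1111111): 7 ones → 1
Block 7 (0100001): 2 ones → 0
Block 8 (0011100): 3 ones → 0
Block 9 (1101111): 6 ones → 1
Block 10 (0111110): 5 ones → 1
Block 11 (1010111): 5 ones → 1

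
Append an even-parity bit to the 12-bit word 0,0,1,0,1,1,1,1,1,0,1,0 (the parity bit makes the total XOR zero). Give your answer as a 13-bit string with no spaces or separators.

XOR of the 12 data bits: 0⊕0⊕1⊕0⊕1⊕1⊕1⊕1⊕1⊕0⊕1⊕0 = 1
Parity bit = 1 (so all 13 bits XOR to 0).

0010111110101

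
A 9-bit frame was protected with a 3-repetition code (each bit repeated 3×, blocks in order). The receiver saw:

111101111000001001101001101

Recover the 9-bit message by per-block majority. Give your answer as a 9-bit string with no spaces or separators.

111000101

Block 1 (111): 3 ones → 1
Block 2 (101): 2 ones → 1
Block 3 (111): 3 ones → 1
Block 4 (000): 0 ones → 0
Block 5 (001): 1 one → 0
Block 6 (001): 1 one → 0
Block 7 (101): 2 ones → 1
Block 8 (001): 1 one → 0
Block 9 (101): 2 ones → 1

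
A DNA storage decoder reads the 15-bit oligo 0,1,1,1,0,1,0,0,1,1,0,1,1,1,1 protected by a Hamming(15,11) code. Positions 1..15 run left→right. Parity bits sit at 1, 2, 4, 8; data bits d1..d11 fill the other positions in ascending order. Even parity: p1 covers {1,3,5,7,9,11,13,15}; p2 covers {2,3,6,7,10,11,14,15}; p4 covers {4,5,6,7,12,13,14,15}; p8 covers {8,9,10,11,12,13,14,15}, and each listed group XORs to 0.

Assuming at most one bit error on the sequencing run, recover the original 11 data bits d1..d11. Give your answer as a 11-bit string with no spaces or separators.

s1 (pos 1,3,5,7,9,11,13,15): 0⊕1⊕0⊕0⊕1⊕0⊕1⊕1 = 0
s2 (pos 2,3,6,7,10,11,14,15): 1⊕1⊕1⊕0⊕1⊕0⊕1⊕1 = 0
s4 (pos 4,5,6,7,12,13,14,15): 1⊕0⊕1⊕0⊕1⊕1⊕1⊕1 = 0
s8 (pos 8,9,10,11,12,13,14,15): 0⊕1⊕1⊕0⊕1⊕1⊕1⊕1 = 0
Syndrome s8…s1 = 0000 → no error.
Read data bits from positions 3,5,6,7,9,10,11,12,13,14,15: 10101101111

10101101111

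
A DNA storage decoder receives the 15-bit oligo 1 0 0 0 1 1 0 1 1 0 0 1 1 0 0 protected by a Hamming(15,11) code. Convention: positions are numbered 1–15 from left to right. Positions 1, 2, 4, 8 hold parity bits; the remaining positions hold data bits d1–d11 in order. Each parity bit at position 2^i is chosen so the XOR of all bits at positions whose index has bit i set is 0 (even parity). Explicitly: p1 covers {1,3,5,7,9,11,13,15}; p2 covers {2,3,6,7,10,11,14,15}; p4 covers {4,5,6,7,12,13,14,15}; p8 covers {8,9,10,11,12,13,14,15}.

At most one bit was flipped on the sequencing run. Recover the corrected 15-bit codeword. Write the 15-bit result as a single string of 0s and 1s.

s1 (pos 1,3,5,7,9,11,13,15): 1⊕0⊕1⊕0⊕1⊕0⊕1⊕0 = 0
s2 (pos 2,3,6,7,10,11,14,15): 0⊕0⊕1⊕0⊕0⊕0⊕0⊕0 = 1
s4 (pos 4,5,6,7,12,13,14,15): 0⊕1⊕1⊕0⊕1⊕1⊕0⊕0 = 0
s8 (pos 8,9,10,11,12,13,14,15): 1⊕1⊕0⊕0⊕1⊕1⊕0⊕0 = 0
Syndrome s8…s1 = 0010 → error at position 2.
Flip position 2: 100011011001100 → 110011011001100

110011011001100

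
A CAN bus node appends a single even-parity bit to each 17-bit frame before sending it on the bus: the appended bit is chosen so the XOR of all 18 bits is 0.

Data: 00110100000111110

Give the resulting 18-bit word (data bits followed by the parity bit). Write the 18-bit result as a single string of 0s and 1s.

XOR of the 17 data bits: 0⊕0⊕1⊕1⊕0⊕1⊕0⊕0⊕0⊕0⊕0⊕1⊕1⊕1⊕1⊕1⊕0 = 0
Parity bit = 0 (so all 18 bits XOR to 0).

001101000001111100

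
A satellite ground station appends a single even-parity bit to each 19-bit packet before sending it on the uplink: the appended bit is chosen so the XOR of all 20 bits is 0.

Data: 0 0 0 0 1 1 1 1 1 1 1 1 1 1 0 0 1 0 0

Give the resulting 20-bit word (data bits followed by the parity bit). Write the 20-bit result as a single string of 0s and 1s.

XOR of the 19 data bits: 0⊕0⊕0⊕0⊕1⊕1⊕1⊕1⊕1⊕1⊕1⊕1⊕1⊕1⊕0⊕0⊕1⊕0⊕0 = 1
Parity bit = 1 (so all 20 bits XOR to 0).

00001111111111001001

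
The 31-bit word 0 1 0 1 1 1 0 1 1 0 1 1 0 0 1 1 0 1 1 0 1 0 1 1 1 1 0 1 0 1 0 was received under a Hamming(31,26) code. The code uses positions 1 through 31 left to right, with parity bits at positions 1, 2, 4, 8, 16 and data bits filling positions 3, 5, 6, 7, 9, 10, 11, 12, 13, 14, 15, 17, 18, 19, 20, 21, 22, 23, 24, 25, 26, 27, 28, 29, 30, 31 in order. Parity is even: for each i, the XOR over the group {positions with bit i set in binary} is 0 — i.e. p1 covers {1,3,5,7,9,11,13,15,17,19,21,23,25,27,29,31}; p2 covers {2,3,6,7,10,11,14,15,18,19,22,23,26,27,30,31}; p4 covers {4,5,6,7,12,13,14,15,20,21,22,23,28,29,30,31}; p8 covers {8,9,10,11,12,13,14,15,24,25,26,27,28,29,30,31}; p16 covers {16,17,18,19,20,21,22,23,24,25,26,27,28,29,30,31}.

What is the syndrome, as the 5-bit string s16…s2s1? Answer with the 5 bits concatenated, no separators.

00110

s1 (pos 1,3,5,7,9,11,13,15,17,19,21,23,25,27,29,31): 0⊕0⊕1⊕0⊕1⊕1⊕0⊕1⊕0⊕1⊕1⊕1⊕1⊕0⊕0⊕0 = 0
s2 (pos 2,3,6,7,10,11,14,15,18,19,22,23,26,27,30,31): 1⊕0⊕1⊕0⊕0⊕1⊕0⊕1⊕1⊕1⊕0⊕1⊕1⊕0⊕1⊕0 = 1
s4 (pos 4,5,6,7,12,13,14,15,20,21,22,23,28,29,30,31): 1⊕1⊕1⊕0⊕1⊕0⊕0⊕1⊕0⊕1⊕0⊕1⊕1⊕0⊕1⊕0 = 1
s8 (pos 8,9,10,11,12,13,14,15,24,25,26,27,28,29,30,31): 1⊕1⊕0⊕1⊕1⊕0⊕0⊕1⊕1⊕1⊕1⊕0⊕1⊕0⊕1⊕0 = 0
s16 (pos 16,17,18,19,20,21,22,23,24,25,26,27,28,29,30,31): 1⊕0⊕1⊕1⊕0⊕1⊕0⊕1⊕1⊕1⊕1⊕0⊕1⊕0⊕1⊕0 = 0
Syndrome s16…s1 = 00110 → error at position 6.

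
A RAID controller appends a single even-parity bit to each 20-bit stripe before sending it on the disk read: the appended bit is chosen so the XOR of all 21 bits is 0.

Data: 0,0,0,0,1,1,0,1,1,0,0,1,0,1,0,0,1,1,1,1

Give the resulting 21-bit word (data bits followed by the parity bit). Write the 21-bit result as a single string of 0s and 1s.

000011011001010011110

XOR of the 20 data bits: 0⊕0⊕0⊕0⊕1⊕1⊕0⊕1⊕1⊕0⊕0⊕1⊕0⊕1⊕0⊕0⊕1⊕1⊕1⊕1 = 0
Parity bit = 0 (so all 21 bits XOR to 0).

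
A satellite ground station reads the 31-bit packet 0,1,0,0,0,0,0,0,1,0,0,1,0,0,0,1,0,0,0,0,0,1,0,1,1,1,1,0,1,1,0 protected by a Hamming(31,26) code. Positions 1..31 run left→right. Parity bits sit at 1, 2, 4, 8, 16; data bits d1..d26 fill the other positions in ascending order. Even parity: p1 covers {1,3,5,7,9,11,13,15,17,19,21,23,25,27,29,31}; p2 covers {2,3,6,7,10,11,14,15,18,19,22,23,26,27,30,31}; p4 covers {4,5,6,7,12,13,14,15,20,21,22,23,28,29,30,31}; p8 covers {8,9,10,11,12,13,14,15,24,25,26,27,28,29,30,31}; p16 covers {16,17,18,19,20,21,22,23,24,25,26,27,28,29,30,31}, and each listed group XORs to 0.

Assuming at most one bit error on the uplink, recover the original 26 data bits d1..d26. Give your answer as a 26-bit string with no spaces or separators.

00001001000000001011110110

s1 (pos 1,3,5,7,9,11,13,15,17,19,21,23,25,27,29,31): 0⊕0⊕0⊕0⊕1⊕0⊕0⊕0⊕0⊕0⊕0⊕0⊕1⊕1⊕1⊕0 = 0
s2 (pos 2,3,6,7,10,11,14,15,18,19,22,23,26,27,30,31): 1⊕0⊕0⊕0⊕0⊕0⊕0⊕0⊕0⊕0⊕1⊕0⊕1⊕1⊕1⊕0 = 1
s4 (pos 4,5,6,7,12,13,14,15,20,21,22,23,28,29,30,31): 0⊕0⊕0⊕0⊕1⊕0⊕0⊕0⊕0⊕0⊕1⊕0⊕0⊕1⊕1⊕0 = 0
s8 (pos 8,9,10,11,12,13,14,15,24,25,26,27,28,29,30,31): 0⊕1⊕0⊕0⊕1⊕0⊕0⊕0⊕1⊕1⊕1⊕1⊕0⊕1⊕1⊕0 = 0
s16 (pos 16,17,18,19,20,21,22,23,24,25,26,27,28,29,30,31): 1⊕0⊕0⊕0⊕0⊕0⊕1⊕0⊕1⊕1⊕1⊕1⊕0⊕1⊕1⊕0 = 0
Syndrome s16…s1 = 00010 → error at position 2.
Flip position 2: 0100000010010001000001011110110 → 0000000010010001000001011110110
Read data bits from positions 3,5,6,7,9,10,11,12,13,14,15,17,18,19,20,21,22,23,24,25,26,27,28,29,30,31: 00001001000000001011110110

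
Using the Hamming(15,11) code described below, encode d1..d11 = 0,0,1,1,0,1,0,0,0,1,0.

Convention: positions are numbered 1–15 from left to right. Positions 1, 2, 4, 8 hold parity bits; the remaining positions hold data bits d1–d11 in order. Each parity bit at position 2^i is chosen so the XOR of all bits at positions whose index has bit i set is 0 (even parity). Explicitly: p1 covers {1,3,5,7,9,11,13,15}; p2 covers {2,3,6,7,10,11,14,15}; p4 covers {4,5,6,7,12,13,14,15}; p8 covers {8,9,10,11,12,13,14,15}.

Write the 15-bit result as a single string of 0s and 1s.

Place data at non-parity positions: p1 p2 0 p4 0 1 1 p8 0 1 0 0 0 1 0
p1 (pos 1,3,5,7,9,11,13,15): XOR of data positions = 0⊕0⊕1⊕0⊕0⊕0⊕0 = 1
p2 (pos 2,3,6,7,10,11,14,15): XOR of data positions = 0⊕1⊕1⊕1⊕0⊕1⊕0 = 0
p4 (pos 4,5,6,7,12,13,14,15): XOR of data positions = 0⊕1⊕1⊕0⊕0⊕1⊕0 = 1
p8 (pos 8,9,10,11,12,13,14,15): XOR of data positions = 0⊕1⊕0⊕0⊕0⊕1⊕0 = 0
Codeword: 100101100100010

100101100100010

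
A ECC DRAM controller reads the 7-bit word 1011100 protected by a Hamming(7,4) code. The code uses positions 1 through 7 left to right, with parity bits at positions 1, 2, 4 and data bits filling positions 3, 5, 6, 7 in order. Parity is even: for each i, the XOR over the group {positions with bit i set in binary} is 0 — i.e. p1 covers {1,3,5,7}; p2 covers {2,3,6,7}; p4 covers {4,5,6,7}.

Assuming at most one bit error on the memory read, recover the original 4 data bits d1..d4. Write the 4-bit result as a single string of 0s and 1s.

0100

s1 (pos 1,3,5,7): 1⊕1⊕1⊕0 = 1
s2 (pos 2,3,6,7): 0⊕1⊕0⊕0 = 1
s4 (pos 4,5,6,7): 1⊕1⊕0⊕0 = 0
Syndrome s4…s1 = 011 → error at position 3.
Flip position 3: 1011100 → 1001100
Read data bits from positions 3,5,6,7: 0100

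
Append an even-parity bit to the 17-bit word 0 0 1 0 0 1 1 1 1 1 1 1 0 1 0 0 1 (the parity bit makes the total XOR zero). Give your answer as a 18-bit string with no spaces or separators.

001001111111010010

XOR of the 17 data bits: 0⊕0⊕1⊕0⊕0⊕1⊕1⊕1⊕1⊕1⊕1⊕1⊕0⊕1⊕0⊕0⊕1 = 0
Parity bit = 0 (so all 18 bits XOR to 0).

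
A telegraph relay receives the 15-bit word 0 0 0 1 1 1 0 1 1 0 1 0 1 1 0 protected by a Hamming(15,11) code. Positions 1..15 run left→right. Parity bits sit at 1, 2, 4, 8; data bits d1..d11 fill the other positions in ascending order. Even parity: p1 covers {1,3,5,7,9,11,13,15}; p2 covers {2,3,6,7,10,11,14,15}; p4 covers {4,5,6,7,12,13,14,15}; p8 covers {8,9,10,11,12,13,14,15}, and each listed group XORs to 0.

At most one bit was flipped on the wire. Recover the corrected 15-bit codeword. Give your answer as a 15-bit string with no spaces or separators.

s1 (pos 1,3,5,7,9,11,13,15): 0⊕0⊕1⊕0⊕1⊕1⊕1⊕0 = 0
s2 (pos 2,3,6,7,10,11,14,15): 0⊕0⊕1⊕0⊕0⊕1⊕1⊕0 = 1
s4 (pos 4,5,6,7,12,13,14,15): 1⊕1⊕1⊕0⊕0⊕1⊕1⊕0 = 1
s8 (pos 8,9,10,11,12,13,14,15): 1⊕1⊕0⊕1⊕0⊕1⊕1⊕0 = 1
Syndrome s8…s1 = 1110 → error at position 14.
Flip position 14: 000111011010110 → 000111011010100

000111011010100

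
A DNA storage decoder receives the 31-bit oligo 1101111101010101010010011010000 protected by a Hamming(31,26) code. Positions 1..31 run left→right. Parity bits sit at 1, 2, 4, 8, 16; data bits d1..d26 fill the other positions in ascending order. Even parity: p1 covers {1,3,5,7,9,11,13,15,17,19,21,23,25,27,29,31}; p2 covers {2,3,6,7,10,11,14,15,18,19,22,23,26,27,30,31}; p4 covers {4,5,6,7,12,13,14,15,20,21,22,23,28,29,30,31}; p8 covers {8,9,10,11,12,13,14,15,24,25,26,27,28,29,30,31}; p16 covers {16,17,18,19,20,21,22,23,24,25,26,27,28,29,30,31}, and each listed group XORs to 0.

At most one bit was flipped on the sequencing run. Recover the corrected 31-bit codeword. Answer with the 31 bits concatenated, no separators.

1101111101010001010010011010000

s1 (pos 1,3,5,7,9,11,13,15,17,19,21,23,25,27,29,31): 1⊕0⊕1⊕1⊕0⊕0⊕0⊕0⊕0⊕0⊕1⊕0⊕1⊕1⊕0⊕0 = 0
s2 (pos 2,3,6,7,10,11,14,15,18,19,22,23,26,27,30,31): 1⊕0⊕1⊕1⊕1⊕0⊕1⊕0⊕1⊕0⊕0⊕0⊕0⊕1⊕0⊕0 = 1
s4 (pos 4,5,6,7,12,13,14,15,20,21,22,23,28,29,30,31): 1⊕1⊕1⊕1⊕1⊕0⊕1⊕0⊕0⊕1⊕0⊕0⊕0⊕0⊕0⊕0 = 1
s8 (pos 8,9,10,11,12,13,14,15,24,25,26,27,28,29,30,31): 1⊕0⊕1⊕0⊕1⊕0⊕1⊕0⊕1⊕1⊕0⊕1⊕0⊕0⊕0⊕0 = 1
s16 (pos 16,17,18,19,20,21,22,23,24,25,26,27,28,29,30,31): 1⊕0⊕1⊕0⊕0⊕1⊕0⊕0⊕1⊕1⊕0⊕1⊕0⊕0⊕0⊕0 = 0
Syndrome s16…s1 = 01110 → error at position 14.
Flip position 14: 1101111101010101010010011010000 → 1101111101010001010010011010000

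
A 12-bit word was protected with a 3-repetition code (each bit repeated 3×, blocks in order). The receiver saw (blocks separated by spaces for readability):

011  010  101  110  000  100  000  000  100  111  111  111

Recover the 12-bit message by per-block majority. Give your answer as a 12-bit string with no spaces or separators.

Block 1 (011): 2 ones → 1
Block 2 (010): 1 one → 0
Block 3 (101): 2 ones → 1
Block 4 (110): 2 ones → 1
Block 5 (000): 0 ones → 0
Block 6 (100): 1 one → 0
Block 7 (000): 0 ones → 0
Block 8 (000): 0 ones → 0
Block 9 (100): 1 one → 0
Block 10 (111): 3 ones → 1
Block 11 (111): 3 ones → 1
Block 12 (111): 3 ones → 1

101100000111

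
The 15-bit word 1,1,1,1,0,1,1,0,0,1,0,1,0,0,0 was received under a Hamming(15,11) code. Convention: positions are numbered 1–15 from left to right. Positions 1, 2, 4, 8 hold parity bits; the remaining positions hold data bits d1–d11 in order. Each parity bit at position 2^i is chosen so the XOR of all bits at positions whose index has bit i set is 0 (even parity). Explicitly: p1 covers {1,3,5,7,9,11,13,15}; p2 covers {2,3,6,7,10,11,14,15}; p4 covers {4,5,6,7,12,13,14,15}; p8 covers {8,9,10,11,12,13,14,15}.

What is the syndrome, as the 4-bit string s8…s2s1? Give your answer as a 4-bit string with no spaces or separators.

s1 (pos 1,3,5,7,9,11,13,15): 1⊕1⊕0⊕1⊕0⊕0⊕0⊕0 = 1
s2 (pos 2,3,6,7,10,11,14,15): 1⊕1⊕1⊕1⊕1⊕0⊕0⊕0 = 1
s4 (pos 4,5,6,7,12,13,14,15): 1⊕0⊕1⊕1⊕1⊕0⊕0⊕0 = 0
s8 (pos 8,9,10,11,12,13,14,15): 0⊕0⊕1⊕0⊕1⊕0⊕0⊕0 = 0
Syndrome s8…s1 = 0011 → error at position 3.

0011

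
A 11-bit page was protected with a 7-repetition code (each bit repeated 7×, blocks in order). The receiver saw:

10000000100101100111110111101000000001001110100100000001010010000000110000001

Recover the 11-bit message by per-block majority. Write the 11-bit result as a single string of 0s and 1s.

Block 1 (1000000): 1 one → 0
Block 2 (0100101): 3 ones → 0
Block 3 (1001111): 5 ones → 1
Block 4 (1011110): 5 ones → 1
Block 5 (1000000): 1 one → 0
Block 6 (0010011): 3 ones → 0
Block 7 (1010010): 3 ones → 0
Block 8 (0000001): 1 one → 0
Block 9 (0100100): 2 ones → 0
Block 10 (0000011): 2 ones → 0
Block 11 (0000001): 1 one → 0

00110000000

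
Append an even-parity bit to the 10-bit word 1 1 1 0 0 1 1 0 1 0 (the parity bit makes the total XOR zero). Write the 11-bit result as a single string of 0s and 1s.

11100110100

XOR of the 10 data bits: 1⊕1⊕1⊕0⊕0⊕1⊕1⊕0⊕1⊕0 = 0
Parity bit = 0 (so all 11 bits XOR to 0).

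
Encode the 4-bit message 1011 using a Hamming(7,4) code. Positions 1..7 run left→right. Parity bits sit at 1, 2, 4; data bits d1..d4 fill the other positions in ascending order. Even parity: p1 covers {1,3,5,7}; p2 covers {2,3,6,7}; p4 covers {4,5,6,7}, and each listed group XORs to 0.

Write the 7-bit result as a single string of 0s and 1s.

Place data at non-parity positions: p1 p2 1 p4 0 1 1
p1 (pos 1,3,5,7): XOR of data positions = 1⊕0⊕1 = 0
p2 (pos 2,3,6,7): XOR of data positions = 1⊕1⊕1 = 1
p4 (pos 4,5,6,7): XOR of data positions = 0⊕1⊕1 = 0
Codeword: 0110011

0110011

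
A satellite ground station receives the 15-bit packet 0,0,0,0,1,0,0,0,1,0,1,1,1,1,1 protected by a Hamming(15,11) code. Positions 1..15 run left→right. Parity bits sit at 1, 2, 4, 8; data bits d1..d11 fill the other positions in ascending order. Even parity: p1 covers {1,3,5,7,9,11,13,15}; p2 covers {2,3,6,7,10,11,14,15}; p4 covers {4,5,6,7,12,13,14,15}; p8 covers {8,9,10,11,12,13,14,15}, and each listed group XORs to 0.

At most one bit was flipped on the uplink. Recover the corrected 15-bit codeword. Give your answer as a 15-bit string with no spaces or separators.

s1 (pos 1,3,5,7,9,11,13,15): 0⊕0⊕1⊕0⊕1⊕1⊕1⊕1 = 1
s2 (pos 2,3,6,7,10,11,14,15): 0⊕0⊕0⊕0⊕0⊕1⊕1⊕1 = 1
s4 (pos 4,5,6,7,12,13,14,15): 0⊕1⊕0⊕0⊕1⊕1⊕1⊕1 = 1
s8 (pos 8,9,10,11,12,13,14,15): 0⊕1⊕0⊕1⊕1⊕1⊕1⊕1 = 0
Syndrome s8…s1 = 0111 → error at position 7.
Flip position 7: 000010001011111 → 000010101011111

000010101011111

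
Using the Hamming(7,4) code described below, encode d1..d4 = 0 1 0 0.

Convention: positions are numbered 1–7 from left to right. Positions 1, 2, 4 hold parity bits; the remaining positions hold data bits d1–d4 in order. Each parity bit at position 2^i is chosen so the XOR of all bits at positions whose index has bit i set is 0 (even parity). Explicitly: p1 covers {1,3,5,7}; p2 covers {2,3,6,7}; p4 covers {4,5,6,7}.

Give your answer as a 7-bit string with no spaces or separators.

1001100

Place data at non-parity positions: p1 p2 0 p4 1 0 0
p1 (pos 1,3,5,7): XOR of data positions = 0⊕1⊕0 = 1
p2 (pos 2,3,6,7): XOR of data positions = 0⊕0⊕0 = 0
p4 (pos 4,5,6,7): XOR of data positions = 1⊕0⊕0 = 1
Codeword: 1001100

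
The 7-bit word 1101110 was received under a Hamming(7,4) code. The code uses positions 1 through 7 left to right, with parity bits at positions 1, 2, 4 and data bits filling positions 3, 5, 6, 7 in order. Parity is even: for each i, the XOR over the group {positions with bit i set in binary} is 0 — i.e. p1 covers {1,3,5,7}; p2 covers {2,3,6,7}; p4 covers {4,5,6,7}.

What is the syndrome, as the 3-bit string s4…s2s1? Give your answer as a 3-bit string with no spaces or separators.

s1 (pos 1,3,5,7): 1⊕0⊕1⊕0 = 0
s2 (pos 2,3,6,7): 1⊕0⊕1⊕0 = 0
s4 (pos 4,5,6,7): 1⊕1⊕1⊕0 = 1
Syndrome s4…s1 = 100 → error at position 4.

100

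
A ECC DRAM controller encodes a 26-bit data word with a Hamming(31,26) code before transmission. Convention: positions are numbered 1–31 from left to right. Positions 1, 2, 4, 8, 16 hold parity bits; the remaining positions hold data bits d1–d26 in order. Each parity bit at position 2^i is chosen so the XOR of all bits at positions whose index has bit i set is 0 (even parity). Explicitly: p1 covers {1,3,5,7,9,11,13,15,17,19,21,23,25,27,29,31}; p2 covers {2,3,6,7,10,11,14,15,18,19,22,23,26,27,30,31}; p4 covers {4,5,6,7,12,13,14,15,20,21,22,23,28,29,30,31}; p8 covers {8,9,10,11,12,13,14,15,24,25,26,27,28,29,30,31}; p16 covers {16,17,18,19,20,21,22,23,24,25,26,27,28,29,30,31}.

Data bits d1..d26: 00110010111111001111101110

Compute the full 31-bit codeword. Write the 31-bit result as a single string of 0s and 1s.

1100011000101111111001111101110

Place data at non-parity positions: p1 p2 0 p4 0 1 1 p8 0 0 1 0 1 1 1 p16 1 1 1 0 0 1 1 1 1 1 0 1 1 1 0
p1 (pos 1,3,5,7,9,11,13,15,17,19,21,23,25,27,29,31): XOR of data positions = 0⊕0⊕1⊕0⊕1⊕1⊕1⊕1⊕1⊕0⊕1⊕1⊕0⊕1⊕0 = 1
p2 (pos 2,3,6,7,10,11,14,15,18,19,22,23,26,27,30,31): XOR of data positions = 0⊕1⊕1⊕0⊕1⊕1⊕1⊕1⊕1⊕1⊕1⊕1⊕0⊕1⊕0 = 1
p4 (pos 4,5,6,7,12,13,14,15,20,21,22,23,28,29,30,31): XOR of data positions = 0⊕1⊕1⊕0⊕1⊕1⊕1⊕0⊕0⊕1⊕1⊕1⊕1⊕1⊕0 = 0
p8 (pos 8,9,10,11,12,13,14,15,24,25,26,27,28,29,30,31): XOR of data positions = 0⊕0⊕1⊕0⊕1⊕1⊕1⊕1⊕1⊕1⊕0⊕1⊕1⊕1⊕0 = 0
p16 (pos 16,17,18,19,20,21,22,23,24,25,26,27,28,29,30,31): XOR of data positions = 1⊕1⊕1⊕0⊕0⊕1⊕1⊕1⊕1⊕1⊕0⊕1⊕1⊕1⊕0 = 1
Codeword: 1100011000101111111001111101110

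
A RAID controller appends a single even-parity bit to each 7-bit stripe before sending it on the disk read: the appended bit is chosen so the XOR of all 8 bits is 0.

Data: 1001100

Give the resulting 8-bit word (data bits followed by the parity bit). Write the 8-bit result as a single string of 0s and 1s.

10011001

XOR of the 7 data bits: 1⊕0⊕0⊕1⊕1⊕0⊕0 = 1
Parity bit = 1 (so all 8 bits XOR to 0).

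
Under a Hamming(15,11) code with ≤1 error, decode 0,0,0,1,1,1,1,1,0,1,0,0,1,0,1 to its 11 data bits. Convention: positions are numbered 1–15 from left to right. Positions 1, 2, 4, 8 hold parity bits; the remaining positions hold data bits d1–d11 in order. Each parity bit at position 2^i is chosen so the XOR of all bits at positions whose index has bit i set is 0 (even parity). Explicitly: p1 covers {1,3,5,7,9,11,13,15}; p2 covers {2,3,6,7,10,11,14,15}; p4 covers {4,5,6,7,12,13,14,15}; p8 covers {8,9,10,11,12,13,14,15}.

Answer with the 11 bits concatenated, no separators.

01110100101

s1 (pos 1,3,5,7,9,11,13,15): 0⊕0⊕1⊕1⊕0⊕0⊕1⊕1 = 0
s2 (pos 2,3,6,7,10,11,14,15): 0⊕0⊕1⊕1⊕1⊕0⊕0⊕1 = 0
s4 (pos 4,5,6,7,12,13,14,15): 1⊕1⊕1⊕1⊕0⊕1⊕0⊕1 = 0
s8 (pos 8,9,10,11,12,13,14,15): 1⊕0⊕1⊕0⊕0⊕1⊕0⊕1 = 0
Syndrome s8…s1 = 0000 → no error.
Read data bits from positions 3,5,6,7,9,10,11,12,13,14,15: 01110100101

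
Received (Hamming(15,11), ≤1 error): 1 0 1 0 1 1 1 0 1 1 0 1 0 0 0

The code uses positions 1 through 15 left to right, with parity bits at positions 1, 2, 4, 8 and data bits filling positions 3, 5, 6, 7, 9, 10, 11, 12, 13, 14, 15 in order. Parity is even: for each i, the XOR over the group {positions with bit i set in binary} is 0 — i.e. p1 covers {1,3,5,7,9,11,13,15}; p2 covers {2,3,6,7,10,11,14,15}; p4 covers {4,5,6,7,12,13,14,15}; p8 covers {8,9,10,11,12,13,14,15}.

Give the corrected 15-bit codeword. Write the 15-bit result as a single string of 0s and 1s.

101011100101000

s1 (pos 1,3,5,7,9,11,13,15): 1⊕1⊕1⊕1⊕1⊕0⊕0⊕0 = 1
s2 (pos 2,3,6,7,10,11,14,15): 0⊕1⊕1⊕1⊕1⊕0⊕0⊕0 = 0
s4 (pos 4,5,6,7,12,13,14,15): 0⊕1⊕1⊕1⊕1⊕0⊕0⊕0 = 0
s8 (pos 8,9,10,11,12,13,14,15): 0⊕1⊕1⊕0⊕1⊕0⊕0⊕0 = 1
Syndrome s8…s1 = 1001 → error at position 9.
Flip position 9: 101011101101000 → 101011100101000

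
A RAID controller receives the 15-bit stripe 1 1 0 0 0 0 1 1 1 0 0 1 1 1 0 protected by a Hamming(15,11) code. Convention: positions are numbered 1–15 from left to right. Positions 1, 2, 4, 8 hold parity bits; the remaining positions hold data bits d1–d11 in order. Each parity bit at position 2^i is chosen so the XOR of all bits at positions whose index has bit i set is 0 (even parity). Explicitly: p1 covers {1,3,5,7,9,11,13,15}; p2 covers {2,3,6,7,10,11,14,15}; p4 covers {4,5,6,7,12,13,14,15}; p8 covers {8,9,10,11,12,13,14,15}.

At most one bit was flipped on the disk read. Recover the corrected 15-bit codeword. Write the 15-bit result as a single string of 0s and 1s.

110000111101110

s1 (pos 1,3,5,7,9,11,13,15): 1⊕0⊕0⊕1⊕1⊕0⊕1⊕0 = 0
s2 (pos 2,3,6,7,10,11,14,15): 1⊕0⊕0⊕1⊕0⊕0⊕1⊕0 = 1
s4 (pos 4,5,6,7,12,13,14,15): 0⊕0⊕0⊕1⊕1⊕1⊕1⊕0 = 0
s8 (pos 8,9,10,11,12,13,14,15): 1⊕1⊕0⊕0⊕1⊕1⊕1⊕0 = 1
Syndrome s8…s1 = 1010 → error at position 10.
Flip position 10: 110000111001110 → 110000111101110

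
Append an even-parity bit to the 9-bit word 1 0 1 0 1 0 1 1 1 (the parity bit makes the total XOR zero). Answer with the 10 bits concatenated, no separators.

1010101110

XOR of the 9 data bits: 1⊕0⊕1⊕0⊕1⊕0⊕1⊕1⊕1 = 0
Parity bit = 0 (so all 10 bits XOR to 0).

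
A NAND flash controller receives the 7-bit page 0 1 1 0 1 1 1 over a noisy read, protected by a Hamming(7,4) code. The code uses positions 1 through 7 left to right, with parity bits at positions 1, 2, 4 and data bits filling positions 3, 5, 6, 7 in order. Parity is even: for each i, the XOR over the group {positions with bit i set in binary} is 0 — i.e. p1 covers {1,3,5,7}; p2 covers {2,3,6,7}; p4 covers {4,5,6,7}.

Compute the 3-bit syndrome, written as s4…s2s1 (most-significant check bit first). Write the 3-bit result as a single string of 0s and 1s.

101

s1 (pos 1,3,5,7): 0⊕1⊕1⊕1 = 1
s2 (pos 2,3,6,7): 1⊕1⊕1⊕1 = 0
s4 (pos 4,5,6,7): 0⊕1⊕1⊕1 = 1
Syndrome s4…s1 = 101 → error at position 5.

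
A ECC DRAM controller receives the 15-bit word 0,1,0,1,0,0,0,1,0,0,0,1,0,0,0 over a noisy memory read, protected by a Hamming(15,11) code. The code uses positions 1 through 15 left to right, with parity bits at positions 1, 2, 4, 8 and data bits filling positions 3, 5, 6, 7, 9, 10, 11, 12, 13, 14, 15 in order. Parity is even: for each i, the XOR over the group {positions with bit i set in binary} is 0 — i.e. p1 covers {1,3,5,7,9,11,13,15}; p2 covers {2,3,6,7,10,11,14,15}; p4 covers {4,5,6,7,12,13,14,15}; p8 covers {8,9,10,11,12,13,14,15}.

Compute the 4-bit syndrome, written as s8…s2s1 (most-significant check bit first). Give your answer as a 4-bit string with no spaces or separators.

0010

s1 (pos 1,3,5,7,9,11,13,15): 0⊕0⊕0⊕0⊕0⊕0⊕0⊕0 = 0
s2 (pos 2,3,6,7,10,11,14,15): 1⊕0⊕0⊕0⊕0⊕0⊕0⊕0 = 1
s4 (pos 4,5,6,7,12,13,14,15): 1⊕0⊕0⊕0⊕1⊕0⊕0⊕0 = 0
s8 (pos 8,9,10,11,12,13,14,15): 1⊕0⊕0⊕0⊕1⊕0⊕0⊕0 = 0
Syndrome s8…s1 = 0010 → error at position 2.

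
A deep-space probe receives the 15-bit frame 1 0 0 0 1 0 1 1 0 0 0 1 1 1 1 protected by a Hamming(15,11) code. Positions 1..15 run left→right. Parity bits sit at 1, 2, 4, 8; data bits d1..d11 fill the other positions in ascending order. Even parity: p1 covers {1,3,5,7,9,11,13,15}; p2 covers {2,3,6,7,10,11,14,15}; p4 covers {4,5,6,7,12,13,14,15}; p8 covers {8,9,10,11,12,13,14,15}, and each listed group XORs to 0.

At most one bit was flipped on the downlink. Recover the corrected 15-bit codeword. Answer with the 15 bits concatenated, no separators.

100010110011111

s1 (pos 1,3,5,7,9,11,13,15): 1⊕0⊕1⊕1⊕0⊕0⊕1⊕1 = 1
s2 (pos 2,3,6,7,10,11,14,15): 0⊕0⊕0⊕1⊕0⊕0⊕1⊕1 = 1
s4 (pos 4,5,6,7,12,13,14,15): 0⊕1⊕0⊕1⊕1⊕1⊕1⊕1 = 0
s8 (pos 8,9,10,11,12,13,14,15): 1⊕0⊕0⊕0⊕1⊕1⊕1⊕1 = 1
Syndrome s8…s1 = 1011 → error at position 11.
Flip position 11: 100010110001111 → 100010110011111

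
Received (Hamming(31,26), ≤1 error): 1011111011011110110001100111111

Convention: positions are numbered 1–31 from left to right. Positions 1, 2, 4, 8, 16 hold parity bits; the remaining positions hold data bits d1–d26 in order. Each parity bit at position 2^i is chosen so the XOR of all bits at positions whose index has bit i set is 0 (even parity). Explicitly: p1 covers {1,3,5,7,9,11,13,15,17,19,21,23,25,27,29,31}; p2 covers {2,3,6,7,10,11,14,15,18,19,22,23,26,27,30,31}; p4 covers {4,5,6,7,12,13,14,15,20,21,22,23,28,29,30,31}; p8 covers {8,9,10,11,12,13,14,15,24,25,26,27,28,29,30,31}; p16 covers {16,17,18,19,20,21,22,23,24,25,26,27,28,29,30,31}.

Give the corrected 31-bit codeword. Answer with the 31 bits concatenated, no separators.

1111111011011110110001100111111

s1 (pos 1,3,5,7,9,11,13,15,17,19,21,23,25,27,29,31): 1⊕1⊕1⊕1⊕1⊕0⊕1⊕1⊕1⊕0⊕0⊕1⊕0⊕1⊕1⊕1 = 0
s2 (pos 2,3,6,7,10,11,14,15,18,19,22,23,26,27,30,31): 0⊕1⊕1⊕1⊕1⊕0⊕1⊕1⊕1⊕0⊕1⊕1⊕1⊕1⊕1⊕1 = 1
s4 (pos 4,5,6,7,12,13,14,15,20,21,22,23,28,29,30,31): 1⊕1⊕1⊕1⊕1⊕1⊕1⊕1⊕0⊕0⊕1⊕1⊕1⊕1⊕1⊕1 = 0
s8 (pos 8,9,10,11,12,13,14,15,24,25,26,27,28,29,30,31): 0⊕1⊕1⊕0⊕1⊕1⊕1⊕1⊕0⊕0⊕1⊕1⊕1⊕1⊕1⊕1 = 0
s16 (pos 16,17,18,19,20,21,22,23,24,25,26,27,28,29,30,31): 0⊕1⊕1⊕0⊕0⊕0⊕1⊕1⊕0⊕0⊕1⊕1⊕1⊕1⊕1⊕1 = 0
Syndrome s16…s1 = 00010 → error at position 2.
Flip position 2: 1011111011011110110001100111111 → 1111111011011110110001100111111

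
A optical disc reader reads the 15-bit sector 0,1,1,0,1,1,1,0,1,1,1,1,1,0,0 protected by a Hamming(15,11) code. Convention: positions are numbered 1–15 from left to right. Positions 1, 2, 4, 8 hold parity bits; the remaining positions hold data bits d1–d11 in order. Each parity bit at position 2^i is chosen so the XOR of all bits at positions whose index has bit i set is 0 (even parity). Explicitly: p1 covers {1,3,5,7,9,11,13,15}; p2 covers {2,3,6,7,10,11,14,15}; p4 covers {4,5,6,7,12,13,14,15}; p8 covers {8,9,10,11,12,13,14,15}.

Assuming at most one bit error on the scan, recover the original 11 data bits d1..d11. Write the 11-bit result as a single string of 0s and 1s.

11111110100

s1 (pos 1,3,5,7,9,11,13,15): 0⊕1⊕1⊕1⊕1⊕1⊕1⊕0 = 0
s2 (pos 2,3,6,7,10,11,14,15): 1⊕1⊕1⊕1⊕1⊕1⊕0⊕0 = 0
s4 (pos 4,5,6,7,12,13,14,15): 0⊕1⊕1⊕1⊕1⊕1⊕0⊕0 = 1
s8 (pos 8,9,10,11,12,13,14,15): 0⊕1⊕1⊕1⊕1⊕1⊕0⊕0 = 1
Syndrome s8…s1 = 1100 → error at position 12.
Flip position 12: 011011101111100 → 011011101110100
Read data bits from positions 3,5,6,7,9,10,11,12,13,14,15: 11111110100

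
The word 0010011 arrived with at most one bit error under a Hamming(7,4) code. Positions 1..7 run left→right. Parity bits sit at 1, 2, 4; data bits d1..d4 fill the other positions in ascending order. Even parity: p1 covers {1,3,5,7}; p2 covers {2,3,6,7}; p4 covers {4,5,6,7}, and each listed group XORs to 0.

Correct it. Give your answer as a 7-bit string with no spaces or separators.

s1 (pos 1,3,5,7): 0⊕1⊕0⊕1 = 0
s2 (pos 2,3,6,7): 0⊕1⊕1⊕1 = 1
s4 (pos 4,5,6,7): 0⊕0⊕1⊕1 = 0
Syndrome s4…s1 = 010 → error at position 2.
Flip position 2: 0010011 → 0110011

0110011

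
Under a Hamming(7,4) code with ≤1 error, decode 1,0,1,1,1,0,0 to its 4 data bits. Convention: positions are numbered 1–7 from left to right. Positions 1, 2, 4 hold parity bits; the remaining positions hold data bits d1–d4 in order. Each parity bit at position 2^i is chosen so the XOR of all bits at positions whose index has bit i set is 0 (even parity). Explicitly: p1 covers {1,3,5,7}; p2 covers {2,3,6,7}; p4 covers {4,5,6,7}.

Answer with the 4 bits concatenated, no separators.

0100

s1 (pos 1,3,5,7): 1⊕1⊕1⊕0 = 1
s2 (pos 2,3,6,7): 0⊕1⊕0⊕0 = 1
s4 (pos 4,5,6,7): 1⊕1⊕0⊕0 = 0
Syndrome s4…s1 = 011 → error at position 3.
Flip position 3: 1011100 → 1001100
Read data bits from positions 3,5,6,7: 0100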